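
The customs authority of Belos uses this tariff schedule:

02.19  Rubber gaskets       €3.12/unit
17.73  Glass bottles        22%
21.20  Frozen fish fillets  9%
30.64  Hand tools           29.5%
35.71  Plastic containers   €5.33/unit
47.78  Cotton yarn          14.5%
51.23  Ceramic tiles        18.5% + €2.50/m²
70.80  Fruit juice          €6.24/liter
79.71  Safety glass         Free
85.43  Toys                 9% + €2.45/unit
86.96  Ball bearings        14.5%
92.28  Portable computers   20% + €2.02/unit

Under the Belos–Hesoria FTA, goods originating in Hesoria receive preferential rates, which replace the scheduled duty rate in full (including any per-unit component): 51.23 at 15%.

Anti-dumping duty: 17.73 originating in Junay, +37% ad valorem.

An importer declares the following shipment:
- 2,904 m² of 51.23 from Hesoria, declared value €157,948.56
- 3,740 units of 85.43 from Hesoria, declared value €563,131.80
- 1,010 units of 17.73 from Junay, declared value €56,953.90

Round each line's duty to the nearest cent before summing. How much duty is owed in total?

Line 1 (51.23, Hesoria, 2,904 m², €157,948.56):
Base rate for 51.23 is 18.5% + €2.50/m².
Origin Hesoria qualifies under the Belos–Hesoria agreement and 51.23 is covered: preferential rate 15% applies instead.
Duty = €157,948.56 × 15% = €23,692.28.
Line 2 (85.43, Hesoria, 3,740 units, €563,131.80):
Base rate for 85.43 is 9% + €2.45/unit.
Origin Hesoria is the FTA partner but 85.43 is not on the preference list; base rate stands.
Duty = €563,131.80 × 9% + 3,740 × €2.45 = €59,844.86.
Line 3 (17.73, Junay, 1,010 units, €56,953.90):
Base rate for 17.73 is 22%.
Additional duty on 17.73 from Junay: +37%. Applied ad valorem rate: 22% + 37% = 59%.
Duty = €56,953.90 × 59% = €33,602.80.
Total = €23,692.28 + €59,844.86 + €33,602.80 = €117,139.94.

€117,139.94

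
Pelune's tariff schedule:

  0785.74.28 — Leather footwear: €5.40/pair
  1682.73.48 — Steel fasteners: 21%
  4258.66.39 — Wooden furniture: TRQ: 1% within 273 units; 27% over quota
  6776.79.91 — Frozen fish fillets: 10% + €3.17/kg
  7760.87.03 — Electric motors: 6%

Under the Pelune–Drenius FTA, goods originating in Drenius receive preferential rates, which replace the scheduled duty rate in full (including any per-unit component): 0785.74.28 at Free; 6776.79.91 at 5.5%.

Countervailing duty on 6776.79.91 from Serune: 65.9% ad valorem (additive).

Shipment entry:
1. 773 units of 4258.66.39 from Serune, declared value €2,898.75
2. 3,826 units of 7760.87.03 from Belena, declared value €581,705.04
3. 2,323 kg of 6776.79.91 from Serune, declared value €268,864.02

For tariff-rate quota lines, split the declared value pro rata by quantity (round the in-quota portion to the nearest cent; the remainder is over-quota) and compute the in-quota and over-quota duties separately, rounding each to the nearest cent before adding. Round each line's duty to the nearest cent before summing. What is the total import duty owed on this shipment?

€246,850.49

Line 1 (4258.66.39, Serune, 773 units, €2,898.75):
Code 4258.66.39 is under a tariff-rate quota (threshold 273 units). In-quota: 273 units at 1%; over-quota: 500 units at 27%.
Pro-rata value split: in-quota = €2,898.75 × 273/773 = €1,023.75; over-quota = €2,898.75 − €1,023.75 = €1,875.00.
In-quota duty = €1,023.75 × 1% = €10.24. Over-quota duty = €1,875.00 × 27% = €506.25.
Line duty = €10.24 + €506.25 = €516.49.
Line 2 (7760.87.03, Belena, 3,826 units, €581,705.04):
Base rate for 7760.87.03 is 6%.
Duty = €581,705.04 × 6% = €34,902.30.
Line 3 (6776.79.91, Serune, 2,323 kg, €268,864.02):
Base rate for 6776.79.91 is 10% + €3.17/kg.
6776.79.91 has an FTA preferential rate, but origin Serune is not Drenius; base rate stands.
Additional duty on 6776.79.91 from Serune: +65.9%. Applied ad valorem rate: 10% + 65.9% = 75.9%.
Duty = €268,864.02 × 75.9% + 2,323 × €3.17 = €211,431.70.
Total = €516.49 + €34,902.30 + €211,431.70 = €246,850.49.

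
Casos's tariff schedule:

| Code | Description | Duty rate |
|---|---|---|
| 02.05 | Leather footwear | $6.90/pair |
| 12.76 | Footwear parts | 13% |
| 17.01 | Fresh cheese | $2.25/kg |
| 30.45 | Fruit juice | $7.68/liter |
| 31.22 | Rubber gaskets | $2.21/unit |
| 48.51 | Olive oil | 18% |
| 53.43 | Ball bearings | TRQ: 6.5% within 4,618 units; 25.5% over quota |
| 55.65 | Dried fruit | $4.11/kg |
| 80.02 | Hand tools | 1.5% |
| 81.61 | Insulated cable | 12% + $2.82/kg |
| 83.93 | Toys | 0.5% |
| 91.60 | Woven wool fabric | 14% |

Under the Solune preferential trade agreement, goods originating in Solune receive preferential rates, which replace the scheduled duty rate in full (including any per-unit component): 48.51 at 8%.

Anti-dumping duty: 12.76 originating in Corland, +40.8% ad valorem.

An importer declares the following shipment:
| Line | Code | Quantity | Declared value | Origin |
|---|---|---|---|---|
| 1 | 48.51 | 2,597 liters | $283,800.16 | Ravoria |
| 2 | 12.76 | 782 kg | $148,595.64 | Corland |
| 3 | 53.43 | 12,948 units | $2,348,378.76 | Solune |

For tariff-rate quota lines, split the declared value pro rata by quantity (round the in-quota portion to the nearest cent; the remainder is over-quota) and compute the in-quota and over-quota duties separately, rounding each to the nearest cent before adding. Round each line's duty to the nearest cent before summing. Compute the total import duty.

$570,727.40

Line 1 (48.51, Ravoria, 2,597 liters, $283,800.16):
Base rate for 48.51 is 18%.
48.51 has an FTA preferential rate, but origin Ravoria is not Solune; base rate stands.
Duty = $283,800.16 × 18% = $51,084.03.
Line 2 (12.76, Corland, 782 kg, $148,595.64):
Base rate for 12.76 is 13%.
Additional duty on 12.76 from Corland: +40.8%. Applied ad valorem rate: 13% + 40.8% = 53.8%.
Duty = $148,595.64 × 53.8% = $79,944.45.
Line 3 (53.43, Solune, 12,948 units, $2,348,378.76):
Code 53.43 is under a tariff-rate quota (threshold 4,618 units). In-quota: 4,618 units at 6.5%; over-quota: 8,330 units at 25.5%.
Pro-rata value split: in-quota = $2,348,378.76 × 4,618/12,948 = $837,566.66; over-quota = $2,348,378.76 − $837,566.66 = $1,510,812.10.
In-quota duty = $837,566.66 × 6.5% = $54,441.83. Over-quota duty = $1,510,812.10 × 25.5% = $385,257.09.
Line duty = $54,441.83 + $385,257.09 = $439,698.92.
Total = $51,084.03 + $79,944.45 + $439,698.92 = $570,727.40.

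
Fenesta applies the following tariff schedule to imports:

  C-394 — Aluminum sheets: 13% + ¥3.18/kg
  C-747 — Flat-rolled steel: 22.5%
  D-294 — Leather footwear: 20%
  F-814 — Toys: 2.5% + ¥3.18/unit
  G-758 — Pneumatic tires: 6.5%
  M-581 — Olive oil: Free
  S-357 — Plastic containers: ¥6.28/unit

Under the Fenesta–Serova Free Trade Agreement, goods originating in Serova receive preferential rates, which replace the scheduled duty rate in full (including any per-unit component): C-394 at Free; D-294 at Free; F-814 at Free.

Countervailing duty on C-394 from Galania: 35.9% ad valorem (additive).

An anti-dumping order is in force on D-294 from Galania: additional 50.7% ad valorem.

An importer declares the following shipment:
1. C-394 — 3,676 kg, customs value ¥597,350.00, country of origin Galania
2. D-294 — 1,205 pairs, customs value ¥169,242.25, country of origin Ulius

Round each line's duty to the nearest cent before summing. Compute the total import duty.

¥337,642.28

Line 1 (C-394, Galania, 3,676 kg, ¥597,350.00):
Base rate for C-394 is 13% + ¥3.18/kg.
C-394 has an FTA preferential rate, but origin Galania is not Serova; base rate stands.
Additional duty on C-394 from Galania: +35.9%. Applied ad valorem rate: 13% + 35.9% = 48.9%.
Duty = ¥597,350.00 × 48.9% + 3,676 × ¥3.18 = ¥303,793.83.
Line 2 (D-294, Ulius, 1,205 pairs, ¥169,242.25):
Base rate for D-294 is 20%.
D-294 has an FTA preferential rate, but origin Ulius is not Serova; base rate stands.
The additional-duty order on D-294 targets Galania, not Ulius; it does not apply.
Duty = ¥169,242.25 × 20% = ¥33,848.45.
Total = ¥303,793.83 + ¥33,848.45 = ¥337,642.28.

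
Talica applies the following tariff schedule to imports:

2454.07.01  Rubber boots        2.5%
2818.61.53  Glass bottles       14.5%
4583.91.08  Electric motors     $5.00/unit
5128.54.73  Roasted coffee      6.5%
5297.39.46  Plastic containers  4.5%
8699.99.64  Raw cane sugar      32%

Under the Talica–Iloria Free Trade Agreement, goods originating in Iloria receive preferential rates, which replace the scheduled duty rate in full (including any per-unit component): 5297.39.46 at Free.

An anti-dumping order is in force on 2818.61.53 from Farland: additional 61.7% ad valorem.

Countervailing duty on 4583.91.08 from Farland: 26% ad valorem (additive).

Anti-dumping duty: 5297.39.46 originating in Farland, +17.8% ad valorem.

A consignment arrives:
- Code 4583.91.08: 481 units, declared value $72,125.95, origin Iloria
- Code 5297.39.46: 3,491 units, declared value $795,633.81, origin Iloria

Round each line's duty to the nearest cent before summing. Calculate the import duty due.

$2,405.00

Line 1 (4583.91.08, Iloria, 481 units, $72,125.95):
Base rate for 4583.91.08 is $5.00/unit.
Origin Iloria is the FTA partner but 4583.91.08 is not on the preference list; base rate stands.
The additional-duty order on 4583.91.08 targets Farland, not Iloria; it does not apply.
Duty = 481 × $5.00 = $2,405.00.
Line 2 (5297.39.46, Iloria, 3,491 units, $795,633.81):
Base rate for 5297.39.46 is 4.5%.
Origin Iloria qualifies under the Talica–Iloria agreement and 5297.39.46 is covered: preferential rate Free applies instead.
The additional-duty order on 5297.39.46 targets Farland, not Iloria; it does not apply.
Duty = $795,633.81 × 0% = $0.00.
Total = $2,405.00 + $0.00 = $2,405.00.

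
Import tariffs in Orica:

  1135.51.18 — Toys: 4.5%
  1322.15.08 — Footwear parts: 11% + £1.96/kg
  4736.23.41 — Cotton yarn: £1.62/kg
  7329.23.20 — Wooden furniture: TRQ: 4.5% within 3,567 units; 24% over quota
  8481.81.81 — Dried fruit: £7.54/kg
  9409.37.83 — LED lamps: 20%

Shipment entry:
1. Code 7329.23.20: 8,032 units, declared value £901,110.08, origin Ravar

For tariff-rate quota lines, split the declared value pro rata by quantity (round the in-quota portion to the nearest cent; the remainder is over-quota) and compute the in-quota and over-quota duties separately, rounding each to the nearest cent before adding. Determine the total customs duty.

£138,230.98

Line 1 (7329.23.20, Ravar, 8,032 units, £901,110.08):
Code 7329.23.20 is under a tariff-rate quota (threshold 3,567 units). In-quota: 3,567 units at 4.5%; over-quota: 4,465 units at 24%.
Pro-rata value split: in-quota = £901,110.08 × 3,567/8,032 = £400,181.73; over-quota = £901,110.08 − £400,181.73 = £500,928.35.
In-quota duty = £400,181.73 × 4.5% = £18,008.18. Over-quota duty = £500,928.35 × 24% = £120,222.80.
Line duty = £18,008.18 + £120,222.80 = £138,230.98.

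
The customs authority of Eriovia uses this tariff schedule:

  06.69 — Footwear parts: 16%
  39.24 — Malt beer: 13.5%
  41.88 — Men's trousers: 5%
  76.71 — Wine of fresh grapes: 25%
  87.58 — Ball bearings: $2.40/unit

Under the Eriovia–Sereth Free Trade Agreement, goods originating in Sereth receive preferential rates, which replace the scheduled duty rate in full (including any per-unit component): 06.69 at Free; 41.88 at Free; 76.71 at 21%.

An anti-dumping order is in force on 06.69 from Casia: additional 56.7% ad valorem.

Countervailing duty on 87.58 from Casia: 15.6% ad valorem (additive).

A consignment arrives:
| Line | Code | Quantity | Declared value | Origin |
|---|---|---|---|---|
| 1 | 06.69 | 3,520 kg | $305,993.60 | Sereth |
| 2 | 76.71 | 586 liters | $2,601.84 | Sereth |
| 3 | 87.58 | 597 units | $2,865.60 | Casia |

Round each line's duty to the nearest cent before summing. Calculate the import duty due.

$2,426.22

Line 1 (06.69, Sereth, 3,520 kg, $305,993.60):
Base rate for 06.69 is 16%.
Origin Sereth qualifies under the Eriovia–Sereth agreement and 06.69 is covered: preferential rate Free applies instead.
The additional-duty order on 06.69 targets Casia, not Sereth; it does not apply.
Duty = $305,993.60 × 0% = $0.00.
Line 2 (76.71, Sereth, 586 liters, $2,601.84):
Base rate for 76.71 is 25%.
Origin Sereth qualifies under the Eriovia–Sereth agreement and 76.71 is covered: preferential rate 21% applies instead.
Duty = $2,601.84 × 21% = $546.39.
Line 3 (87.58, Casia, 597 units, $2,865.60):
Base rate for 87.58 is $2.40/unit.
Additional duty on 87.58 from Casia: +15.6% ad valorem. Applied ad valorem rate = 15.6%.
Duty = $2,865.60 × 15.6% + 597 × $2.40 = $1,879.83.
Total = $0.00 + $546.39 + $1,879.83 = $2,426.22.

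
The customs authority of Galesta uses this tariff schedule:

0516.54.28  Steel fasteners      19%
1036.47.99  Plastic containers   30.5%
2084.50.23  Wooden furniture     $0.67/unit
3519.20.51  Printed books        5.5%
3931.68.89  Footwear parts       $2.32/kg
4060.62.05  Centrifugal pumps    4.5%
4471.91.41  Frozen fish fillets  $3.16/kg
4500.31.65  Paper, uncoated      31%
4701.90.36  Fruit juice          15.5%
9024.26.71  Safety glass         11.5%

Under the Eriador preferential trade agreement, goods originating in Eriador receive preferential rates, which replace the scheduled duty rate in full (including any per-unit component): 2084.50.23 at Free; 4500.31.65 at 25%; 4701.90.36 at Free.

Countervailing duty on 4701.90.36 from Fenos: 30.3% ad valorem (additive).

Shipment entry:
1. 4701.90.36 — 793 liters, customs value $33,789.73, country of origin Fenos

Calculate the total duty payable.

Line 1 (4701.90.36, Fenos, 793 liters, $33,789.73):
Base rate for 4701.90.36 is 15.5%.
4701.90.36 has an FTA preferential rate, but origin Fenos is not Eriador; base rate stands.
Additional duty on 4701.90.36 from Fenos: +30.3%. Applied ad valorem rate: 15.5% + 30.3% = 45.8%.
Duty = $33,789.73 × 45.8% = $15,475.70.

$15,475.70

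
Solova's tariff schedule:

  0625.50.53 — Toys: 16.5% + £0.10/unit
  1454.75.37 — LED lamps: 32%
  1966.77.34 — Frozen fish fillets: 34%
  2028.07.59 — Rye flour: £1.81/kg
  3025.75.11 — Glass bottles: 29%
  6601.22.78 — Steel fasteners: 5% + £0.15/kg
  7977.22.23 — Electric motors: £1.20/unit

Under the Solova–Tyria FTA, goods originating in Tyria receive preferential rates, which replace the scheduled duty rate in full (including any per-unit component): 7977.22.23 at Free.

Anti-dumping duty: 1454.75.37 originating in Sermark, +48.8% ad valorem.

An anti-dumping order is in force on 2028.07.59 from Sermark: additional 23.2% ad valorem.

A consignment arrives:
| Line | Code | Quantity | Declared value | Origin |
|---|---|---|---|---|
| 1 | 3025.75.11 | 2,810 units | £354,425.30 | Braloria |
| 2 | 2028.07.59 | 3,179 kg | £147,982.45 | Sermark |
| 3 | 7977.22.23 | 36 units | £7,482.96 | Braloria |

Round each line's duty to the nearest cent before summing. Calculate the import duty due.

£142,912.46

Line 1 (3025.75.11, Braloria, 2,810 units, £354,425.30):
Base rate for 3025.75.11 is 29%.
Duty = £354,425.30 × 29% = £102,783.34.
Line 2 (2028.07.59, Sermark, 3,179 kg, £147,982.45):
Base rate for 2028.07.59 is £1.81/kg.
Additional duty on 2028.07.59 from Sermark: +23.2% ad valorem. Applied ad valorem rate = 23.2%.
Duty = £147,982.45 × 23.2% + 3,179 × £1.81 = £40,085.92.
Line 3 (7977.22.23, Braloria, 36 units, £7,482.96):
Base rate for 7977.22.23 is £1.20/unit.
7977.22.23 has an FTA preferential rate, but origin Braloria is not Tyria; base rate stands.
Duty = 36 × £1.20 = £43.20.
Total = £102,783.34 + £40,085.92 + £43.20 = £142,912.46.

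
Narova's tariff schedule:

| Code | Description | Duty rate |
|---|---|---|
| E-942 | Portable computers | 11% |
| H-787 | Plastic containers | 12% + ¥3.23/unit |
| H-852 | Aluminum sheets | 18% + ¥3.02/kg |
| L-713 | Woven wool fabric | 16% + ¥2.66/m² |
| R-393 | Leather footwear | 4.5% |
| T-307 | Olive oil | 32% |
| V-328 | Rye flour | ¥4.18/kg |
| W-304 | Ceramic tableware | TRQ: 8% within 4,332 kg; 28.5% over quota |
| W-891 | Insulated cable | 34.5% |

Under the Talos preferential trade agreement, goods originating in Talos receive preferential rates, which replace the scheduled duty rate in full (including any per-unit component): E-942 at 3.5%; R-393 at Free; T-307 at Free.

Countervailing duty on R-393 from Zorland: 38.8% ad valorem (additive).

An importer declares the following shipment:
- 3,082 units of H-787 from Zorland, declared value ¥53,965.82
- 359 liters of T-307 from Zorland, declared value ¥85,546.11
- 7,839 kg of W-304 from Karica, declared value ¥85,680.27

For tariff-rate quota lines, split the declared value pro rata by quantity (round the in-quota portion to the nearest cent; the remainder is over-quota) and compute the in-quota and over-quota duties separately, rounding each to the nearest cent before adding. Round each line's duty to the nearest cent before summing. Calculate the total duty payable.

¥58,517.90

Line 1 (H-787, Zorland, 3,082 units, ¥53,965.82):
Base rate for H-787 is 12% + ¥3.23/unit.
Duty = ¥53,965.82 × 12% + 3,082 × ¥3.23 = ¥16,430.76.
Line 2 (T-307, Zorland, 359 liters, ¥85,546.11):
Base rate for T-307 is 32%.
T-307 has an FTA preferential rate, but origin Zorland is not Talos; base rate stands.
Duty = ¥85,546.11 × 32% = ¥27,374.76.
Line 3 (W-304, Karica, 7,839 kg, ¥85,680.27):
Code W-304 is under a tariff-rate quota (threshold 4,332 kg). In-quota: 4,332 kg at 8%; over-quota: 3,507 kg at 28.5%.
Pro-rata value split: in-quota = ¥85,680.27 × 4,332/7,839 = ¥47,348.76; over-quota = ¥85,680.27 − ¥47,348.76 = ¥38,331.51.
In-quota duty = ¥47,348.76 × 8% = ¥3,787.90. Over-quota duty = ¥38,331.51 × 28.5% = ¥10,924.48.
Line duty = ¥3,787.90 + ¥10,924.48 = ¥14,712.38.
Total = ¥16,430.76 + ¥27,374.76 + ¥14,712.38 = ¥58,517.90.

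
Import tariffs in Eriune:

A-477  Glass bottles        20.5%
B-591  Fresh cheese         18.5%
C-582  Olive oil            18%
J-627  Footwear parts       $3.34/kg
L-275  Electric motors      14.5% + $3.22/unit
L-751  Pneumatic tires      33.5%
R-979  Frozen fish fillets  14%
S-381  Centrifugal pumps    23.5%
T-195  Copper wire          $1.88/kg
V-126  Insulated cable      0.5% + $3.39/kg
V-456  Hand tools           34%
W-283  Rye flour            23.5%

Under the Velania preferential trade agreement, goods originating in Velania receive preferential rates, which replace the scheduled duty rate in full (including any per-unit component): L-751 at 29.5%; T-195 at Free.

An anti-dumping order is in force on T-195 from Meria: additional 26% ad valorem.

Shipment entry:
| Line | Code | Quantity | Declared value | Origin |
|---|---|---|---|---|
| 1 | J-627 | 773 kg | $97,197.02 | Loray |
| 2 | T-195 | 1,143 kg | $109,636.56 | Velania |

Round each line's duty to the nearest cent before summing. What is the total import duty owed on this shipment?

Line 1 (J-627, Loray, 773 kg, $97,197.02):
Base rate for J-627 is $3.34/kg.
Duty = 773 × $3.34 = $2,581.82.
Line 2 (T-195, Velania, 1,143 kg, $109,636.56):
Base rate for T-195 is $1.88/kg.
Origin Velania qualifies under the Eriune–Velania agreement and T-195 is covered: preferential rate Free applies instead.
The additional-duty order on T-195 targets Meria, not Velania; it does not apply.
Duty = $109,636.56 × 0% = $0.00.
Total = $2,581.82 + $0.00 = $2,581.82.

$2,581.82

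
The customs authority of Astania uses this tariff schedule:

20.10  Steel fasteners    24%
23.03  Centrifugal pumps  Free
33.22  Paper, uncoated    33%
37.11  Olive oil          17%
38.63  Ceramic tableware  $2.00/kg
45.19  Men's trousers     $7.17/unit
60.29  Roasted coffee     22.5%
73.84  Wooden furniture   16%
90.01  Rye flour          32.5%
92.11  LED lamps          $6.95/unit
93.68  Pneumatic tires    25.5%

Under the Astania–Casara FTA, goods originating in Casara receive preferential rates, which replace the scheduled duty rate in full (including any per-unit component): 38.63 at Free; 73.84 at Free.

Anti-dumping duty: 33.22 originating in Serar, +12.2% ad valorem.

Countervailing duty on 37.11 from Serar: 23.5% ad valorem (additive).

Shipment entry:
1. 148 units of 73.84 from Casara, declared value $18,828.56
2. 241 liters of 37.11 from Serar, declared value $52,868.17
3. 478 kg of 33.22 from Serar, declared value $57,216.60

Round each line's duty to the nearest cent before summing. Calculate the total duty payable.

Line 1 (73.84, Casara, 148 units, $18,828.56):
Base rate for 73.84 is 16%.
Origin Casara qualifies under the Astania–Casara agreement and 73.84 is covered: preferential rate Free applies instead.
Duty = $18,828.56 × 0% = $0.00.
Line 2 (37.11, Serar, 241 liters, $52,868.17):
Base rate for 37.11 is 17%.
Additional duty on 37.11 from Serar: +23.5%. Applied ad valorem rate: 17% + 23.5% = 40.5%.
Duty = $52,868.17 × 40.5% = $21,411.61.
Line 3 (33.22, Serar, 478 kg, $57,216.60):
Base rate for 33.22 is 33%.
Additional duty on 33.22 from Serar: +12.2%. Applied ad valorem rate: 33% + 12.2% = 45.2%.
Duty = $57,216.60 × 45.2% = $25,861.90.
Total = $0.00 + $21,411.61 + $25,861.90 = $47,273.51.

$47,273.51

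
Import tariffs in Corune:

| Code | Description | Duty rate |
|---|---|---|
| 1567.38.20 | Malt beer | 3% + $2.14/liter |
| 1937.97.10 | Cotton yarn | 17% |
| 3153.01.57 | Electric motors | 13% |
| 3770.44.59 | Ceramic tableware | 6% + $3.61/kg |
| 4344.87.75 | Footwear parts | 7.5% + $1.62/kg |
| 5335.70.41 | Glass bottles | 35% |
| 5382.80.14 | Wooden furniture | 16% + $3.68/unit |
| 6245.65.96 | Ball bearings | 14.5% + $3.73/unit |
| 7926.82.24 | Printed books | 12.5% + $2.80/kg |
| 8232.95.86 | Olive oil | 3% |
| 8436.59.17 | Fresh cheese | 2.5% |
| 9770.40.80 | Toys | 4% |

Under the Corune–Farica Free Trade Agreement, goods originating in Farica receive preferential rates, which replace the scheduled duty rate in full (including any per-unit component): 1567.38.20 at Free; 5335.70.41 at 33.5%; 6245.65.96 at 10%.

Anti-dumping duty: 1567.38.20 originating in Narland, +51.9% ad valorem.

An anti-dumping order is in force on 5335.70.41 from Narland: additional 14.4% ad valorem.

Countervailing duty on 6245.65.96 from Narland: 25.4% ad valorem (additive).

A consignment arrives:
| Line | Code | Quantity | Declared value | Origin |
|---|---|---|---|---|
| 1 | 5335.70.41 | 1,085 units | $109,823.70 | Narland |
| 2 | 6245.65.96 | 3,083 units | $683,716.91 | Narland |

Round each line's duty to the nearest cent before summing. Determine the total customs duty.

$338,555.55

Line 1 (5335.70.41, Narland, 1,085 units, $109,823.70):
Base rate for 5335.70.41 is 35%.
5335.70.41 has an FTA preferential rate, but origin Narland is not Farica; base rate stands.
Additional duty on 5335.70.41 from Narland: +14.4%. Applied ad valorem rate: 35% + 14.4% = 49.4%.
Duty = $109,823.70 × 49.4% = $54,252.91.
Line 2 (6245.65.96, Narland, 3,083 units, $683,716.91):
Base rate for 6245.65.96 is 14.5% + $3.73/unit.
6245.65.96 has an FTA preferential rate, but origin Narland is not Farica; base rate stands.
Additional duty on 6245.65.96 from Narland: +25.4%. Applied ad valorem rate: 14.5% + 25.4% = 39.9%.
Duty = $683,716.91 × 39.9% + 3,083 × $3.73 = $284,302.64.
Total = $54,252.91 + $284,302.64 = $338,555.55.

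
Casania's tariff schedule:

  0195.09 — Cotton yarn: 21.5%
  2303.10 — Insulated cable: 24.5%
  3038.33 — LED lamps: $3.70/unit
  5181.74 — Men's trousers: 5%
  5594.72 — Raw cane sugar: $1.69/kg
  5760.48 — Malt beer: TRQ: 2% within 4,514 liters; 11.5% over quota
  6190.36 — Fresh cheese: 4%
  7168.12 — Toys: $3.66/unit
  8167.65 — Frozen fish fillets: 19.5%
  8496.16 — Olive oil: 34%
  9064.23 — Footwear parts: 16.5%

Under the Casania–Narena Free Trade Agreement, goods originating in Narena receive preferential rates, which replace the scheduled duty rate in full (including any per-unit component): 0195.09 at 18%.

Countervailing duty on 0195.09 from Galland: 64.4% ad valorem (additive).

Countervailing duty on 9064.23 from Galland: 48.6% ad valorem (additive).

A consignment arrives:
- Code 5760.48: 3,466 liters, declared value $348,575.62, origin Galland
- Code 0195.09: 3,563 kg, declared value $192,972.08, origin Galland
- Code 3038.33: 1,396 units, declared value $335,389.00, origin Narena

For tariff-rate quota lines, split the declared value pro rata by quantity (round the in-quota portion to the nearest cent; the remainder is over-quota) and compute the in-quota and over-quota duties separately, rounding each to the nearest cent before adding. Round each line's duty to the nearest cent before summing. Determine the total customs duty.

$177,899.73

Line 1 (5760.48, Galland, 3,466 liters, $348,575.62):
Code 5760.48 is under a tariff-rate quota (threshold 4,514 liters). Quantity 3,466 liters is within the quota, so the in-quota rate 2% applies to the full value.
Duty = $348,575.62 × 2% = $6,971.51.
Line 2 (0195.09, Galland, 3,563 kg, $192,972.08):
Base rate for 0195.09 is 21.5%.
0195.09 has an FTA preferential rate, but origin Galland is not Narena; base rate stands.
Additional duty on 0195.09 from Galland: +64.4%. Applied ad valorem rate: 21.5% + 64.4% = 85.9%.
Duty = $192,972.08 × 85.9% = $165,763.02.
Line 3 (3038.33, Narena, 1,396 units, $335,389.00):
Base rate for 3038.33 is $3.70/unit.
Origin Narena is the FTA partner but 3038.33 is not on the preference list; base rate stands.
Duty = 1,396 × $3.70 = $5,165.20.
Total = $6,971.51 + $165,763.02 + $5,165.20 = $177,899.73.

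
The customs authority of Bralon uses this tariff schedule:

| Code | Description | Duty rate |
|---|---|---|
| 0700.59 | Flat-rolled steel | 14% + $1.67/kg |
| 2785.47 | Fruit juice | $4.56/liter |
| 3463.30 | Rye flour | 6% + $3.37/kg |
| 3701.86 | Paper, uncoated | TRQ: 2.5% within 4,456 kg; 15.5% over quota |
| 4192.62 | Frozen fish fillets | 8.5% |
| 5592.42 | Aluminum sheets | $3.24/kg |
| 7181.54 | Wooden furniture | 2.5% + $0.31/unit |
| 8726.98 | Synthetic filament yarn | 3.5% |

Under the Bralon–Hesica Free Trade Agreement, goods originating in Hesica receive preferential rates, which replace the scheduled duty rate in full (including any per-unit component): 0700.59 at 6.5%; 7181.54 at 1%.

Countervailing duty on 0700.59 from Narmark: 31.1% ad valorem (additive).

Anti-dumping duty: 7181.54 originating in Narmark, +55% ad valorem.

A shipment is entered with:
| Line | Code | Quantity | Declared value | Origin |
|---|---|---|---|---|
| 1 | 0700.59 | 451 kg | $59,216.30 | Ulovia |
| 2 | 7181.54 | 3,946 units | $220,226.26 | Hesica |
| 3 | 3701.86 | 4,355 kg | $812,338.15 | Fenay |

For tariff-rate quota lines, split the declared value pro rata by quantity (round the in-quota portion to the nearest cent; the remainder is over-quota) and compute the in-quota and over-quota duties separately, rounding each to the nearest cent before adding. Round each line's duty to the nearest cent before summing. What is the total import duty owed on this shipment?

Line 1 (0700.59, Ulovia, 451 kg, $59,216.30):
Base rate for 0700.59 is 14% + $1.67/kg.
0700.59 has an FTA preferential rate, but origin Ulovia is not Hesica; base rate stands.
The additional-duty order on 0700.59 targets Narmark, not Ulovia; it does not apply.
Duty = $59,216.30 × 14% + 451 × $1.67 = $9,043.45.
Line 2 (7181.54, Hesica, 3,946 units, $220,226.26):
Base rate for 7181.54 is 2.5% + $0.31/unit.
Origin Hesica qualifies under the Bralon–Hesica agreement and 7181.54 is covered: preferential rate 1% applies instead.
The additional-duty order on 7181.54 targets Narmark, not Hesica; it does not apply.
Duty = $220,226.26 × 1% = $2,202.26.
Line 3 (3701.86, Fenay, 4,355 kg, $812,338.15):
Code 3701.86 is under a tariff-rate quota (threshold 4,456 kg). Quantity 4,355 kg is within the quota, so the in-quota rate 2.5% applies to the full value.
Duty = $812,338.15 × 2.5% = $20,308.45.
Total = $9,043.45 + $2,202.26 + $20,308.45 = $31,554.16.

$31,554.16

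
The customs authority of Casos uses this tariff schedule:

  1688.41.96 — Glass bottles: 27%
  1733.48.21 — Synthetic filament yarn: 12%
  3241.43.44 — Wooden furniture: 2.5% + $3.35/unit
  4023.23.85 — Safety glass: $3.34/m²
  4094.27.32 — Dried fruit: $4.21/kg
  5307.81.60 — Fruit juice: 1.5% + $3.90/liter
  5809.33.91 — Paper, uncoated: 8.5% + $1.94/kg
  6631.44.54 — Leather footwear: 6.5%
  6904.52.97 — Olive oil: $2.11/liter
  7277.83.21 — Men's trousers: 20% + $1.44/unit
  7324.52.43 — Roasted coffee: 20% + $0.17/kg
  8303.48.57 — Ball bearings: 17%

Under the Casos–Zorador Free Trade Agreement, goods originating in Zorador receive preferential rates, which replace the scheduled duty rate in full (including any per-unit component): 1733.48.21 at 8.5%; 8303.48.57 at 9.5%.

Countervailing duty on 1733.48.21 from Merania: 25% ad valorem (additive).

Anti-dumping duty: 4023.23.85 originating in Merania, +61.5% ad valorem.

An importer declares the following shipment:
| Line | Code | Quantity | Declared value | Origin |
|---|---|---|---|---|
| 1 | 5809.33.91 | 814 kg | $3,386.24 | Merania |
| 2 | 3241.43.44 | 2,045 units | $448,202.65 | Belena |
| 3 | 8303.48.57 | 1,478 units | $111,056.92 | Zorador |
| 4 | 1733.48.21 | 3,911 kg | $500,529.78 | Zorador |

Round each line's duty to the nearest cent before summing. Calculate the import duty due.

$73,018.25

Line 1 (5809.33.91, Merania, 814 kg, $3,386.24):
Base rate for 5809.33.91 is 8.5% + $1.94/kg.
Duty = $3,386.24 × 8.5% + 814 × $1.94 = $1,866.99.
Line 2 (3241.43.44, Belena, 2,045 units, $448,202.65):
Base rate for 3241.43.44 is 2.5% + $3.35/unit.
Duty = $448,202.65 × 2.5% + 2,045 × $3.35 = $18,055.82.
Line 3 (8303.48.57, Zorador, 1,478 units, $111,056.92):
Base rate for 8303.48.57 is 17%.
Origin Zorador qualifies under the Casos–Zorador agreement and 8303.48.57 is covered: preferential rate 9.5% applies instead.
Duty = $111,056.92 × 9.5% = $10,550.41.
Line 4 (1733.48.21, Zorador, 3,911 kg, $500,529.78):
Base rate for 1733.48.21 is 12%.
Origin Zorador qualifies under the Casos–Zorador agreement and 1733.48.21 is covered: preferential rate 8.5% applies instead.
The additional-duty order on 1733.48.21 targets Merania, not Zorador; it does not apply.
Duty = $500,529.78 × 8.5% = $42,545.03.
Total = $1,866.99 + $18,055.82 + $10,550.41 + $42,545.03 = $73,018.25.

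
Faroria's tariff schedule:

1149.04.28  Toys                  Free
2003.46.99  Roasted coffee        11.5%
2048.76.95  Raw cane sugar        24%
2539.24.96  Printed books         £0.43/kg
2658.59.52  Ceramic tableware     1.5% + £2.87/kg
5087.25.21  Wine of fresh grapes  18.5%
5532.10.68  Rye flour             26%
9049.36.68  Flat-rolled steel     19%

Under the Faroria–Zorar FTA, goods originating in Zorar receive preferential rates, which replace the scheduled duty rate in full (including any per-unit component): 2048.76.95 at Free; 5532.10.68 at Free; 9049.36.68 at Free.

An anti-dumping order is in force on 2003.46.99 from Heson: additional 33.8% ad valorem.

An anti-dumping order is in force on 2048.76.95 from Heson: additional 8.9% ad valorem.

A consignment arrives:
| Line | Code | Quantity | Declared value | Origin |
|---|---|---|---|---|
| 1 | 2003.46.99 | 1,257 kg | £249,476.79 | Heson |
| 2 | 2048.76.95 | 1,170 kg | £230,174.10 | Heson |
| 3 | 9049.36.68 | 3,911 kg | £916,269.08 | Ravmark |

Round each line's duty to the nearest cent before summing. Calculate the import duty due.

Line 1 (2003.46.99, Heson, 1,257 kg, £249,476.79):
Base rate for 2003.46.99 is 11.5%.
Additional duty on 2003.46.99 from Heson: +33.8%. Applied ad valorem rate: 11.5% + 33.8% = 45.3%.
Duty = £249,476.79 × 45.3% = £113,012.99.
Line 2 (2048.76.95, Heson, 1,170 kg, £230,174.10):
Base rate for 2048.76.95 is 24%.
2048.76.95 has an FTA preferential rate, but origin Heson is not Zorar; base rate stands.
Additional duty on 2048.76.95 from Heson: +8.9%. Applied ad valorem rate: 24% + 8.9% = 32.9%.
Duty = £230,174.10 × 32.9% = £75,727.28.
Line 3 (9049.36.68, Ravmark, 3,911 kg, £916,269.08):
Base rate for 9049.36.68 is 19%.
9049.36.68 has an FTA preferential rate, but origin Ravmark is not Zorar; base rate stands.
Duty = £916,269.08 × 19% = £174,091.13.
Total = £113,012.99 + £75,727.28 + £174,091.13 = £362,831.40.

£362,831.40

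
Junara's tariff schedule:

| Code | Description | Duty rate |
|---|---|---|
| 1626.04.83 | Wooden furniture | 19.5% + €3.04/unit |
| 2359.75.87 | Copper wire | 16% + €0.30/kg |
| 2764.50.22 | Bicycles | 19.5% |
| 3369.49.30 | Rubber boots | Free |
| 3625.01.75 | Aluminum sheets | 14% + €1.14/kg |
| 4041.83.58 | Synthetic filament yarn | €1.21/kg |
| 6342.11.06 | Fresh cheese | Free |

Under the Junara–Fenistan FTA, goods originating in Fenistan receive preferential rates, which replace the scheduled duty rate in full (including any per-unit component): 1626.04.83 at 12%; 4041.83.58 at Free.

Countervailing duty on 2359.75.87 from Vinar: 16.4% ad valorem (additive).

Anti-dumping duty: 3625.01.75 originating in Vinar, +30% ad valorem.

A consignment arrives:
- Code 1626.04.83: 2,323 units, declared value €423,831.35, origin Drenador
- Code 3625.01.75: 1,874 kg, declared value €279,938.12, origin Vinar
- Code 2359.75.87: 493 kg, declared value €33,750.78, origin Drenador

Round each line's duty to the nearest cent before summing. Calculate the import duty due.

Line 1 (1626.04.83, Drenador, 2,323 units, €423,831.35):
Base rate for 1626.04.83 is 19.5% + €3.04/unit.
1626.04.83 has an FTA preferential rate, but origin Drenador is not Fenistan; base rate stands.
Duty = €423,831.35 × 19.5% + 2,323 × €3.04 = €89,709.03.
Line 2 (3625.01.75, Vinar, 1,874 kg, €279,938.12):
Base rate for 3625.01.75 is 14% + €1.14/kg.
Additional duty on 3625.01.75 from Vinar: +30%. Applied ad valorem rate: 14% + 30% = 44%.
Duty = €279,938.12 × 44% + 1,874 × €1.14 = €125,309.13.
Line 3 (2359.75.87, Drenador, 493 kg, €33,750.78):
Base rate for 2359.75.87 is 16% + €0.30/kg.
The additional-duty order on 2359.75.87 targets Vinar, not Drenador; it does not apply.
Duty = €33,750.78 × 16% + 493 × €0.30 = €5,548.02.
Total = €89,709.03 + €125,309.13 + €5,548.02 = €220,566.18.

€220,566.18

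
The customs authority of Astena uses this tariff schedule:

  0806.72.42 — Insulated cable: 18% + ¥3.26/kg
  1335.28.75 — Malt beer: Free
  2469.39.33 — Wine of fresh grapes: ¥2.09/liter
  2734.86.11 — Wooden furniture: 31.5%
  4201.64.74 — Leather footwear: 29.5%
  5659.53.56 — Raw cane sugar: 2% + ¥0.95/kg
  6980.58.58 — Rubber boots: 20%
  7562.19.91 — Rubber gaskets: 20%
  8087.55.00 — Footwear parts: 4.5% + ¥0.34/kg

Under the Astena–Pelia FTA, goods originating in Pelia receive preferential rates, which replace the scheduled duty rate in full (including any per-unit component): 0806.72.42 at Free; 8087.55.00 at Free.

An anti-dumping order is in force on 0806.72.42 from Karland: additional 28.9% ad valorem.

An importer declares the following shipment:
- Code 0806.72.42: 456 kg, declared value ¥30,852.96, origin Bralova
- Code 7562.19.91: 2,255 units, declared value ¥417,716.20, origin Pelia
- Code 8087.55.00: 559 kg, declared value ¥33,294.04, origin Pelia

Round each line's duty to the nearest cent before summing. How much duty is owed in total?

Line 1 (0806.72.42, Bralova, 456 kg, ¥30,852.96):
Base rate for 0806.72.42 is 18% + ¥3.26/kg.
0806.72.42 has an FTA preferential rate, but origin Bralova is not Pelia; base rate stands.
The additional-duty order on 0806.72.42 targets Karland, not Bralova; it does not apply.
Duty = ¥30,852.96 × 18% + 456 × ¥3.26 = ¥7,040.09.
Line 2 (7562.19.91, Pelia, 2,255 units, ¥417,716.20):
Base rate for 7562.19.91 is 20%.
Origin Pelia is the FTA partner but 7562.19.91 is not on the preference list; base rate stands.
Duty = ¥417,716.20 × 20% = ¥83,543.24.
Line 3 (8087.55.00, Pelia, 559 kg, ¥33,294.04):
Base rate for 8087.55.00 is 4.5% + ¥0.34/kg.
Origin Pelia qualifies under the Astena–Pelia agreement and 8087.55.00 is covered: preferential rate Free applies instead.
Duty = ¥33,294.04 × 0% = ¥0.00.
Total = ¥7,040.09 + ¥83,543.24 + ¥0.00 = ¥90,583.33.

¥90,583.33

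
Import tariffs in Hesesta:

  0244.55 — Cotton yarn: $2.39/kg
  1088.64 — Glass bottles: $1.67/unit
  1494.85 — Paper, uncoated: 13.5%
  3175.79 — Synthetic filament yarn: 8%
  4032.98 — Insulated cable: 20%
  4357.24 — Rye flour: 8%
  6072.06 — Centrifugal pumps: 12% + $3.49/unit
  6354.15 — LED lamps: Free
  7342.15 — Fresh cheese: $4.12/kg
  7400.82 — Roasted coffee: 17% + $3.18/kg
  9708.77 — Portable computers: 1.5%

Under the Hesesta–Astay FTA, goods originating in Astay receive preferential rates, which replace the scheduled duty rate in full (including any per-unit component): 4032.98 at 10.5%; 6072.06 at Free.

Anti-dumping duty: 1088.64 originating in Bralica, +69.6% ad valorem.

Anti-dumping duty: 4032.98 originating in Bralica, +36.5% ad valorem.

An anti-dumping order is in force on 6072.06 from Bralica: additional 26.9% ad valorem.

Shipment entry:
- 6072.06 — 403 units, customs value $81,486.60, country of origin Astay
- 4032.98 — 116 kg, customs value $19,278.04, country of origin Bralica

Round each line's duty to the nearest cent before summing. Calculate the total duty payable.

Line 1 (6072.06, Astay, 403 units, $81,486.60):
Base rate for 6072.06 is 12% + $3.49/unit.
Origin Astay qualifies under the Hesesta–Astay agreement and 6072.06 is covered: preferential rate Free applies instead.
The additional-duty order on 6072.06 targets Bralica, not Astay; it does not apply.
Duty = $81,486.60 × 0% = $0.00.
Line 2 (4032.98, Bralica, 116 kg, $19,278.04):
Base rate for 4032.98 is 20%.
4032.98 has an FTA preferential rate, but origin Bralica is not Astay; base rate stands.
Additional duty on 4032.98 from Bralica: +36.5%. Applied ad valorem rate: 20% + 36.5% = 56.5%.
Duty = $19,278.04 × 56.5% = $10,892.09.
Total = $0.00 + $10,892.09 = $10,892.09.

$10,892.09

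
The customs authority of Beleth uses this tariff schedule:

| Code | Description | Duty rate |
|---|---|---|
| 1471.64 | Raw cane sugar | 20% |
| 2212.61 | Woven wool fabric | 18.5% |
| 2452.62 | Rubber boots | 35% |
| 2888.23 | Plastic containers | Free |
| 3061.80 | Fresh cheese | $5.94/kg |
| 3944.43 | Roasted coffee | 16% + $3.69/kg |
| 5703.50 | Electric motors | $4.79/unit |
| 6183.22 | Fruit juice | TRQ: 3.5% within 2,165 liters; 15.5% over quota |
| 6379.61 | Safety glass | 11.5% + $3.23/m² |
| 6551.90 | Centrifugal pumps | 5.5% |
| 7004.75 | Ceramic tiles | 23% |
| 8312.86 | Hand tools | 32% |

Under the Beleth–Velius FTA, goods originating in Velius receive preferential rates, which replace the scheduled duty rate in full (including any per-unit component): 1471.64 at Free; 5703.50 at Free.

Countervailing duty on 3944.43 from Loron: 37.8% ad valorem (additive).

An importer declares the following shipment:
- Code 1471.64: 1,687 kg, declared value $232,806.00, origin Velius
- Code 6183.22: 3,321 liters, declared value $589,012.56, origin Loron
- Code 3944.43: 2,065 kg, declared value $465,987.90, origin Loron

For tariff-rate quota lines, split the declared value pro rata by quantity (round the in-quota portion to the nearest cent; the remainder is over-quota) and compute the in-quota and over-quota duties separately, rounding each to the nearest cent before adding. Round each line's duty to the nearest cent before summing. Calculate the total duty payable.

Line 1 (1471.64, Velius, 1,687 kg, $232,806.00):
Base rate for 1471.64 is 20%.
Origin Velius qualifies under the Beleth–Velius agreement and 1471.64 is covered: preferential rate Free applies instead.
Duty = $232,806.00 × 0% = $0.00.
Line 2 (6183.22, Loron, 3,321 liters, $589,012.56):
Code 6183.22 is under a tariff-rate quota (threshold 2,165 liters). In-quota: 2,165 liters at 3.5%; over-quota: 1,156 liters at 15.5%.
Pro-rata value split: in-quota = $589,012.56 × 2,165/3,321 = $383,984.40; over-quota = $589,012.56 − $383,984.40 = $205,028.16.
In-quota duty = $383,984.40 × 3.5% = $13,439.45. Over-quota duty = $205,028.16 × 15.5% = $31,779.36.
Line duty = $13,439.45 + $31,779.36 = $45,218.81.
Line 3 (3944.43, Loron, 2,065 kg, $465,987.90):
Base rate for 3944.43 is 16% + $3.69/kg.
Additional duty on 3944.43 from Loron: +37.8%. Applied ad valorem rate: 16% + 37.8% = 53.8%.
Duty = $465,987.90 × 53.8% + 2,065 × $3.69 = $258,321.34.
Total = $0.00 + $45,218.81 + $258,321.34 = $303,540.15.

$303,540.15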